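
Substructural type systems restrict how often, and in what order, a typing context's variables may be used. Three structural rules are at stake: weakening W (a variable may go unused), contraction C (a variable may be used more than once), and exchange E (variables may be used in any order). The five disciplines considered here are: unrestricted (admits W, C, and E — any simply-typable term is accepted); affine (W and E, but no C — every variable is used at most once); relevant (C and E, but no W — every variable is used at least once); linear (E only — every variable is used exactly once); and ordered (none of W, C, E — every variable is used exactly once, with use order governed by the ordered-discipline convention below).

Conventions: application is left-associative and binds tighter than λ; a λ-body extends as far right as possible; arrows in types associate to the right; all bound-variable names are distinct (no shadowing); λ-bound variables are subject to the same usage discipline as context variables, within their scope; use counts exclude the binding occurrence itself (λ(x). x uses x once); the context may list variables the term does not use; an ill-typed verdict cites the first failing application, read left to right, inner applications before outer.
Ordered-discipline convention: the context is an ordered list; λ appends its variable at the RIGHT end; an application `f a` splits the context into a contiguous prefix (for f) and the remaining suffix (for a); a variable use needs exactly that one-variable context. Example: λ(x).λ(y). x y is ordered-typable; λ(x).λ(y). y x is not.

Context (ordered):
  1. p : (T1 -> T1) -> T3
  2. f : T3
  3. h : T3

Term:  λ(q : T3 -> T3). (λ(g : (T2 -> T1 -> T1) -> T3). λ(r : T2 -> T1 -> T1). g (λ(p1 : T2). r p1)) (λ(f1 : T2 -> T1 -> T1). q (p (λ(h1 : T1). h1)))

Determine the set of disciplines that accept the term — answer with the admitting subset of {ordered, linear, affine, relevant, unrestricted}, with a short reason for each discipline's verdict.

admitting disciplines: affine, unrestricted
usage: p: 1×, f: 0×, h: 0×, q (bound): 1×, g (bound): 1×, r (bound): 1×, p1 (bound): 1×, f1 (bound): 0×, h1 (bound): 1×
use order (left to right): g, r, p1, q, p, h1
typing: well-typed — term : (T3 -> T3) -> (T2 -> T1 -> T1) -> T3
ordered ✗ (f, h, f1 never used (weakening))
linear ✗ (f, h, f1 never used (weakening))
affine ✓ (p, f, h, q, g, r, p1, f1, h1: no repeats, contraction unneeded)
relevant ✗ (f, h, f1 never used (weakening))
unrestricted ✓ (typability at (T3 -> T3) -> (T2 -> T1 -> T1) -> T3 is all that's needed)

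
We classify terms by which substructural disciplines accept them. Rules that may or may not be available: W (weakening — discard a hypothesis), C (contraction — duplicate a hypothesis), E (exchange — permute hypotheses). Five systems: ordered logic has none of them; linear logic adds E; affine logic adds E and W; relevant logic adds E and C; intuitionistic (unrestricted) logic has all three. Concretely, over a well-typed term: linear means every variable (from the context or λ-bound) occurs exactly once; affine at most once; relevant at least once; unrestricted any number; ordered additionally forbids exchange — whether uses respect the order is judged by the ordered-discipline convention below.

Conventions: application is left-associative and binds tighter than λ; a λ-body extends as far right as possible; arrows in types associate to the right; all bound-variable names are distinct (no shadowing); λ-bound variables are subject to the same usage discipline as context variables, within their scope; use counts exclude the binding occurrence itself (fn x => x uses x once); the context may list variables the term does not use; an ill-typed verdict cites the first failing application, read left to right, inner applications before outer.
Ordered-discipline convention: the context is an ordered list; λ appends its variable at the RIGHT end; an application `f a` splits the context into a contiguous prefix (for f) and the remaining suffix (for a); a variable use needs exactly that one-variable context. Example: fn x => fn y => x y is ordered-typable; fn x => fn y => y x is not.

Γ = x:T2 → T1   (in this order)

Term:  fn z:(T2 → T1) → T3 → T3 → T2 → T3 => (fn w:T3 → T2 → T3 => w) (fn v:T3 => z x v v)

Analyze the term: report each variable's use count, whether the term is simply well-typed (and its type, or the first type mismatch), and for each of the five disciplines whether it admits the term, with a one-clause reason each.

variable uses: x ×1, z (λ-bound) ×1, w (λ-bound) ×1, v (λ-bound) ×2
order of uses: w, z, x, v, v
typing: the term checks, with type ((T2 → T1) → T3 → T3 → T2 → T3) → T3 → T2 → T3
ordered ✗ (uses contraction: v ×2)
linear ✗ (uses contraction: v ×2)
affine ✗ (uses contraction: v ×2)
relevant ✓ (every one of x, z, w, v appears)
unrestricted ✓ (simply typable at ((T2 → T1) → T3 → T3 → T2 → T3) → T3 → T2 → T3; W, C, E all held)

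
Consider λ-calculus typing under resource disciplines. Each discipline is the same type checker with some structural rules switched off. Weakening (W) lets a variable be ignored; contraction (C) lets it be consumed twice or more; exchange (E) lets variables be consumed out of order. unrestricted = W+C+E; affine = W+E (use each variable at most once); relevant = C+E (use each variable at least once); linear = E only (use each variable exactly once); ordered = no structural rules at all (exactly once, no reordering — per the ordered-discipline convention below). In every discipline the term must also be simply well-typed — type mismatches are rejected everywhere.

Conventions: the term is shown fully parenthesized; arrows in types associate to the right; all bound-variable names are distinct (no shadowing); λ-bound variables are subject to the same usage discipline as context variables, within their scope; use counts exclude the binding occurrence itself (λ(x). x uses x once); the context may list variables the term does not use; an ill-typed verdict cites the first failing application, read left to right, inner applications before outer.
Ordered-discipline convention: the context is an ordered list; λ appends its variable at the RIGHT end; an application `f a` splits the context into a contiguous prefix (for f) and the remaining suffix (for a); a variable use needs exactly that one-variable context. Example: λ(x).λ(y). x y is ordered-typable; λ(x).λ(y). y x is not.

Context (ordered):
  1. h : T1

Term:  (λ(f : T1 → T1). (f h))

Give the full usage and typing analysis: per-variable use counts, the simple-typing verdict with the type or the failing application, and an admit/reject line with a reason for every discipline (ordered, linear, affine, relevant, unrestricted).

usage: h: 1×; f (bound): 1×
left-to-right use order: f, h
typing: well-typed at (T1 → T1) → T1
ordered: ✗ — use order f, h needs exchange
linear: ✓ — single use per variable (h, f)
affine: ✓ — h, f: no repeats, contraction unneeded
relevant: ✓ — h, f: all used, weakening unneeded
unrestricted: ✓ — simply typable at (T1 → T1) → T1; W, C, E all held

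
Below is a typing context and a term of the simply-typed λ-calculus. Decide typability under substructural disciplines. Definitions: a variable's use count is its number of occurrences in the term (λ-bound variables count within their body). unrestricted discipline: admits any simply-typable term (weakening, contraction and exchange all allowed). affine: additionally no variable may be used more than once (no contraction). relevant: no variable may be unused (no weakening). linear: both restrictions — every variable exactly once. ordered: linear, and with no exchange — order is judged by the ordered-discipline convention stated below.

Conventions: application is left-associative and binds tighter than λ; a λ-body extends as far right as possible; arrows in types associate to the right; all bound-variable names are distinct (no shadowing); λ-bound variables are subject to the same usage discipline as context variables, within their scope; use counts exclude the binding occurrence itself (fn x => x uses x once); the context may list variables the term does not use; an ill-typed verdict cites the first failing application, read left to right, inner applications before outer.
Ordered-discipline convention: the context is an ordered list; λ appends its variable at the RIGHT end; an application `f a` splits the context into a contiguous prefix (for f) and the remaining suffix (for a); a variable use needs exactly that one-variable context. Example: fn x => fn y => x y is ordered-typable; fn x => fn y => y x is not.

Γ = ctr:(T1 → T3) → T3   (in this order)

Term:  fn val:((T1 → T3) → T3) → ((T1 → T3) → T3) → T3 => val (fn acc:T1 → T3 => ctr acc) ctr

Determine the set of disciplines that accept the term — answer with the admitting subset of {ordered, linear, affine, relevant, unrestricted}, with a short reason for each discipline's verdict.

admitting disciplines: relevant, unrestricted
variable uses: ctr: 2×, val (bound): 1×, acc (bound): 1×
order of uses: val, ctr, acc, ctr
typing: the term checks, with type (((T1 → T3) → T3) → ((T1 → T3) → T3) → T3) → T3
ordered: ✗ — uses contraction: ctr ×2
linear: ✗ — uses contraction: ctr ×2
affine: ✗ — uses contraction: ctr ×2
relevant: ✓ — every one of ctr, val, acc appears
unrestricted: ✓ — typability at (((T1 → T3) → T3) → ((T1 → T3) → T3) → T3) → T3 is all that's needed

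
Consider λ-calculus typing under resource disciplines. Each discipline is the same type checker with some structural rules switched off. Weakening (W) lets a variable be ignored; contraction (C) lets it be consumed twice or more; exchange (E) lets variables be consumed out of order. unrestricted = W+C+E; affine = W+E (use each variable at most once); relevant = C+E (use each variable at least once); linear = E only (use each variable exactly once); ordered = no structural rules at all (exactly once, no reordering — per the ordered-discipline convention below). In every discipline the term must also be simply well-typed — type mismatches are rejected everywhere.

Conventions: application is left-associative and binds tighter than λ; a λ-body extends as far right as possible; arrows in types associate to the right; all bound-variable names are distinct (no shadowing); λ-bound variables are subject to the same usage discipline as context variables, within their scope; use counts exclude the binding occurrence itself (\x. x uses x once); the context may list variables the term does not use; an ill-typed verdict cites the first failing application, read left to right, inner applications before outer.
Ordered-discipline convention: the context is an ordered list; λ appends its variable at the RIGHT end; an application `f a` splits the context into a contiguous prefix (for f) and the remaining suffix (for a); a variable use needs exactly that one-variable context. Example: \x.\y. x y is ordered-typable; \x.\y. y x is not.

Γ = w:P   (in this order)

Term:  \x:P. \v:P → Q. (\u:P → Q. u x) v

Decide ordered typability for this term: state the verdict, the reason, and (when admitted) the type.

no — w never used (weakening)
variable uses: w ×0, x (λ-bound) ×1, v (λ-bound) ×1, u (λ-bound) ×1
order of uses: u, x, v
typing: well-typed at P → (P → Q) → Q
all disciplines: ordered ✗ · linear ✗ · affine ✓ · relevant ✗ · unrestricted ✓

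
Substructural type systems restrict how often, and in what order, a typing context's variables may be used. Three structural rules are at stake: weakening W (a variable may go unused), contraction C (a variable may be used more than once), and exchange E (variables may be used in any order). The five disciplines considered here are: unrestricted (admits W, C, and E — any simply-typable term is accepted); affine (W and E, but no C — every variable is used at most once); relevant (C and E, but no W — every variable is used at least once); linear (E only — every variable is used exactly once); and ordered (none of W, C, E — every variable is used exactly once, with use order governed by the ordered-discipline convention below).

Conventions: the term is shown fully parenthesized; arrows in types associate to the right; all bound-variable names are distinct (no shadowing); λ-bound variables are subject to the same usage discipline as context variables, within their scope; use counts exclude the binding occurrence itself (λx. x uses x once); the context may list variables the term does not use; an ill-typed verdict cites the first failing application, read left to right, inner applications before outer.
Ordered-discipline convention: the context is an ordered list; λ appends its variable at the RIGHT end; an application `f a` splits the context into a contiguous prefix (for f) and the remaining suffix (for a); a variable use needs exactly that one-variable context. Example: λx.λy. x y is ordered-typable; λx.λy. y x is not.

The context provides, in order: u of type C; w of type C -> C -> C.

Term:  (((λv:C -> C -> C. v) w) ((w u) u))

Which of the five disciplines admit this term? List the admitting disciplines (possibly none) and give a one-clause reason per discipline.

admitted in: relevant, unrestricted
usage: u=2; w=2; v (λ-bound)=1
use order (left to right): v, w, w, u, u
typing: ✓ — C -> C
ordered: ✗ — needs contraction — u ×2, w ×2
linear: ✗ — needs contraction — u ×2, w ×2
affine: ✗ — needs contraction — u ×2, w ×2
relevant: ✓ — u, w, v: all used, weakening unneeded
unrestricted: ✓ — simply typable at C -> C; W, C, E all held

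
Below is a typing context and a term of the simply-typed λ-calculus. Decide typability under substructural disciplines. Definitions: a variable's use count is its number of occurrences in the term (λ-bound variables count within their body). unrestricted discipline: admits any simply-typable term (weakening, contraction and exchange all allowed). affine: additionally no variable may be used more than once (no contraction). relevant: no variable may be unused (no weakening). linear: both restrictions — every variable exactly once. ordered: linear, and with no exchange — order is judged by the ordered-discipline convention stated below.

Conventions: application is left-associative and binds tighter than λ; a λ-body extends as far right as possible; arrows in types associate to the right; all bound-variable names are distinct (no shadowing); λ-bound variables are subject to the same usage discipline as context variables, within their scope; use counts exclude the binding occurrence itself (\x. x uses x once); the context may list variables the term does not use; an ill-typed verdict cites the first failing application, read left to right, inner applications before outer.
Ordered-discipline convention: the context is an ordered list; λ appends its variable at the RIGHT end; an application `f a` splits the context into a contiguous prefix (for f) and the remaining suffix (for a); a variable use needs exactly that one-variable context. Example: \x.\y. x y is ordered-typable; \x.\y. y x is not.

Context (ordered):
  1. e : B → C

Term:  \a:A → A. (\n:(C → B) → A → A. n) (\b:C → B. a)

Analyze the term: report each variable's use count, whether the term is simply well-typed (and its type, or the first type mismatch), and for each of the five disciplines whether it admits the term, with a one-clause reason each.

counts: e=0; a (bound)=1; n (bound)=1; b (bound)=0
left-to-right use order: n, a
typing: ✓ — (A → A) → (C → B) → A → A
ordered: ✗, e, b left unused
linear: ✗, e, b left unused
affine: ✓, no duplicate uses among e, a, n, b
relevant: ✗, e, b left unused
unrestricted: ✓, well-typed at (A → A) → (C → B) → A → A; no restrictions here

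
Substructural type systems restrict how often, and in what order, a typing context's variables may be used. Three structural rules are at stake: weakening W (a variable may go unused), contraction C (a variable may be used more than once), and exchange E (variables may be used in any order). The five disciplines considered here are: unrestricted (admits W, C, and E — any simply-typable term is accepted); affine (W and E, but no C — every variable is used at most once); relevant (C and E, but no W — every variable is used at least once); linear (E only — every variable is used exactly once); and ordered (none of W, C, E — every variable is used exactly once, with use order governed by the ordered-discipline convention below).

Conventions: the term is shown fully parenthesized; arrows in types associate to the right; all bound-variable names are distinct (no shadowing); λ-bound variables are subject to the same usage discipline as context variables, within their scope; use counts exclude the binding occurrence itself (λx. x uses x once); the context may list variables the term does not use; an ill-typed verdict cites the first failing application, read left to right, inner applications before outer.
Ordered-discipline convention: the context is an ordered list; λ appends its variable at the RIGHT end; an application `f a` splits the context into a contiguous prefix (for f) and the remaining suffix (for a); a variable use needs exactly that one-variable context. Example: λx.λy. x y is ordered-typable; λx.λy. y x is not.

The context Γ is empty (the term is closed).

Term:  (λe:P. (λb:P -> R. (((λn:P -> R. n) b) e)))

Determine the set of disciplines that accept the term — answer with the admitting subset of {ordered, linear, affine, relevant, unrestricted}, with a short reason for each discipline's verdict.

admitted by: linear, affine, relevant, unrestricted
use counts: e (λ-bound): 1×, b (λ-bound): 1×, n (λ-bound): 1×
use order (left to right): n, b, e
typing: ✓ — P -> (P -> R) -> R
ordered ✗ (no ordered split (uses run n, b, e))
linear ✓ (each of e, b, n used exactly once)
affine ✓ (none of e, b, n used more than once)
relevant ✓ (every one of e, b, n appears)
unrestricted ✓ (simply typable at P -> (P -> R) -> R; W, C, E all held)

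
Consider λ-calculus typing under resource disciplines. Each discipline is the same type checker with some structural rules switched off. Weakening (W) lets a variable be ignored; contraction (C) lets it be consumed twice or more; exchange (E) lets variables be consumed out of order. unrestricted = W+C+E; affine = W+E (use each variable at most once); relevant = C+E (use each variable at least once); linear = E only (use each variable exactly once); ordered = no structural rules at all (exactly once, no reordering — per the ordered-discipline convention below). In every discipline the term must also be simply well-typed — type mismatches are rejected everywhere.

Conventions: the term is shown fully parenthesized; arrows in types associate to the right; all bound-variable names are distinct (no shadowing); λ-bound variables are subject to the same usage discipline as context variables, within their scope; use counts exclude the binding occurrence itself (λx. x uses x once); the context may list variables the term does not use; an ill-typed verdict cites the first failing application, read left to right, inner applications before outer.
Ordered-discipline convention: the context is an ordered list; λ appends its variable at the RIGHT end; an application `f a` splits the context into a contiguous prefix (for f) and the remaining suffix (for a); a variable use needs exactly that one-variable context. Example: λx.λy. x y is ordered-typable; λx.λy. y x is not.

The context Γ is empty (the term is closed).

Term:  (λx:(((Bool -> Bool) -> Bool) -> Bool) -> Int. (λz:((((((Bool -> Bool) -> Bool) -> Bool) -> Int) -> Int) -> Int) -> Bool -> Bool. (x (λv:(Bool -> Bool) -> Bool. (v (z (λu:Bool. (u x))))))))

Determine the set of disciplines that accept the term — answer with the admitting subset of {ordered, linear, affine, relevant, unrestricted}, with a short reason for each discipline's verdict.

accepted by: none
use counts: x [bound]=2, z [bound]=1, v [bound]=1, u [bound]=1
left-to-right use order: x, v, z, u, x
typing: ill-typed: non-function type Bool applied to an argument
ordered: ✗, the type mismatch rejects it
linear: ✗, not simply typable
affine: ✗, fails simple typing
relevant: ✗, a type mismatch blocks all five
unrestricted: ✗, the type mismatch rejects it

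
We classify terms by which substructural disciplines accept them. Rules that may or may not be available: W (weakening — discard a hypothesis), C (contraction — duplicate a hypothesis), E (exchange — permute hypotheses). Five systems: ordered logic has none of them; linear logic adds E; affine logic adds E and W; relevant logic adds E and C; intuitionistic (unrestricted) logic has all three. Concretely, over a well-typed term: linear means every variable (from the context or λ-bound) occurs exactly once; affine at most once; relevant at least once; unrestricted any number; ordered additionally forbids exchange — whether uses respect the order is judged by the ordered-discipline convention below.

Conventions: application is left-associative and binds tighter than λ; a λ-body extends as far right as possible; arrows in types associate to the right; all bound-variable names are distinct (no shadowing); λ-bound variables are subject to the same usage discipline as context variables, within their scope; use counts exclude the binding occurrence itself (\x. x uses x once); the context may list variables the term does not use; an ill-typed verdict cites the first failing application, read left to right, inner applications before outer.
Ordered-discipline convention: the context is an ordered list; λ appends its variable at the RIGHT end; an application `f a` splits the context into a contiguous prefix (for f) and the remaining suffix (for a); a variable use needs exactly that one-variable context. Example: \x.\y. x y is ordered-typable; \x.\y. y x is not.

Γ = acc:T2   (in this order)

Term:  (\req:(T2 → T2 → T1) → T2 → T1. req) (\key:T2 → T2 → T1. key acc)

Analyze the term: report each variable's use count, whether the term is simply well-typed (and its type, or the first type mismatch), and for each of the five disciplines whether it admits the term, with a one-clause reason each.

usage: acc ×1, req (bound) ×1, key (bound) ×1
use order (left to right): req, key, acc
typing: the term checks, with type (T2 → T2 → T1) → T2 → T1
ordered: ✗, no contiguous prefix/suffix split fits req, key, acc
linear: ✓, acc, req, key: one use apiece
affine: ✓, no duplicate uses among acc, req, key
relevant: ✓, acc, req, key: all used, weakening unneeded
unrestricted: ✓, well-typed at (T2 → T2 → T1) → T2 → T1; no restrictions here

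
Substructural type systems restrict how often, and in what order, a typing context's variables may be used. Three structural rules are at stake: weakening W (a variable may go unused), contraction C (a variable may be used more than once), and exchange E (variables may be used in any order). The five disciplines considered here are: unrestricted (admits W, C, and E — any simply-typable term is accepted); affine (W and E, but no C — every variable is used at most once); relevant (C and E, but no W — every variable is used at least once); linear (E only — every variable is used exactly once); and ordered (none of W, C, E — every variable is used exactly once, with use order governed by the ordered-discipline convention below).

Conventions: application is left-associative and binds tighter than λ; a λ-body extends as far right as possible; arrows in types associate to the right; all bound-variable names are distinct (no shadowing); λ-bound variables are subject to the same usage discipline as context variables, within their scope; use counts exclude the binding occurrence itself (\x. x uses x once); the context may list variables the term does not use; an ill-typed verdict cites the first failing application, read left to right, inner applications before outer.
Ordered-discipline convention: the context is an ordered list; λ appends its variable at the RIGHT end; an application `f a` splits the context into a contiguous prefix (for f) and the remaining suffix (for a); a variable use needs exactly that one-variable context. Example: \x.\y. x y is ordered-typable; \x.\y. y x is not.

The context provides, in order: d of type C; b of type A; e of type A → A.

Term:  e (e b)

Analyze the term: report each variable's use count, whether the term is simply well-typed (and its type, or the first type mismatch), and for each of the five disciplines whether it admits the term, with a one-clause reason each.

counts: d: 0×, b: 1×, e: 2×
left-to-right use order: e, e, b
typing: ✓ — A
ordered: ✗ — repeated use of e ×2; d never used (weakening)
linear: ✗ — repeated use of e ×2; d never used (weakening)
affine: ✗ — repeated use of e ×2
relevant: ✗ — d never used (weakening)
unrestricted: ✓ — typability at A is all that's needed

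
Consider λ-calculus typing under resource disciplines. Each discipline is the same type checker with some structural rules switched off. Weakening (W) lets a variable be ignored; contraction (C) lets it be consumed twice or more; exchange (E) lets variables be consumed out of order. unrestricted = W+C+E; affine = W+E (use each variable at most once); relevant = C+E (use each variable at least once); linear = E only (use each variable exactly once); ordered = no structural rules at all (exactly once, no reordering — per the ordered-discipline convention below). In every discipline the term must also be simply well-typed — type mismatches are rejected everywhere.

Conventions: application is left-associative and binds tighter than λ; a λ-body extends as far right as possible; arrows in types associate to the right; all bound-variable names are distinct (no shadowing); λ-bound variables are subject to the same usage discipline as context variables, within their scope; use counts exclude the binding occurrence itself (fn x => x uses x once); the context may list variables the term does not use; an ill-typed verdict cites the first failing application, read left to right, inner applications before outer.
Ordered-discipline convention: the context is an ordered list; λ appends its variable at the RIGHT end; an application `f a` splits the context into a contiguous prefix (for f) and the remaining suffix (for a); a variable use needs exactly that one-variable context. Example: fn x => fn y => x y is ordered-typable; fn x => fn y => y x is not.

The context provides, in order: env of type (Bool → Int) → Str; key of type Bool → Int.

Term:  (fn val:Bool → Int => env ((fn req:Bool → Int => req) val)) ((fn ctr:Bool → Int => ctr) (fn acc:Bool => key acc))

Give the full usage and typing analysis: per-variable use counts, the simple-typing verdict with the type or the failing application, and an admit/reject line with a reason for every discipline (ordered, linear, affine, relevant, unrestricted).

counts: env: 1×; key: 1×; val (λ-bound): 1×; req (λ-bound): 1×; ctr (λ-bound): 1×; acc (λ-bound): 1×
use order (left to right): env, req, val, ctr, key, acc
typing: well-typed at Str
ordered: ✓ — one use each (env, key, val, req, ctr, acc); ordered split holds
linear: ✓ — exactly-once usage across env, key, val, req, ctr, acc
affine: ✓ — none of env, key, val, req, ctr, acc used more than once
relevant: ✓ — none of env, key, val, req, ctr, acc goes unused
unrestricted: ✓ — well-typed at Str; no restrictions here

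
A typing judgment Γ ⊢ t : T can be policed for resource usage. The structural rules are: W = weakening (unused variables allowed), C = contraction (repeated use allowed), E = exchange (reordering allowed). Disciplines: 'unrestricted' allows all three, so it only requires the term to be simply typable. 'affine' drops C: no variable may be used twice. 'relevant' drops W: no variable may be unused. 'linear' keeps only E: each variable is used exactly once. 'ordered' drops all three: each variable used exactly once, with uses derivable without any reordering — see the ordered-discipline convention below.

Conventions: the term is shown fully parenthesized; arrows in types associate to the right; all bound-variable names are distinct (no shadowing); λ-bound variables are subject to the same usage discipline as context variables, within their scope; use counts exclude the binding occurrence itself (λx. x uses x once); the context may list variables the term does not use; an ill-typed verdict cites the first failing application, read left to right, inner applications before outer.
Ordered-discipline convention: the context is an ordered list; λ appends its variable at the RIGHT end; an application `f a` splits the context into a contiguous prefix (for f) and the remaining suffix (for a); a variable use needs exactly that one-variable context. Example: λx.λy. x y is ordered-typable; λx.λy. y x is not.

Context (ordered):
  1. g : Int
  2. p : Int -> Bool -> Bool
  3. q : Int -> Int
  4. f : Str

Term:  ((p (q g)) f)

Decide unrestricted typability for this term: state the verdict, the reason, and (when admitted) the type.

no — not simply typable
usage: g ×1, p ×1, q ×1, f ×1
left-to-right use order: p, q, g, f
typing: ill-typed: an argument Str mismatches the expected Bool
across the five disciplines: ordered ✗; linear ✗; affine ✗; relevant ✗; unrestricted ✗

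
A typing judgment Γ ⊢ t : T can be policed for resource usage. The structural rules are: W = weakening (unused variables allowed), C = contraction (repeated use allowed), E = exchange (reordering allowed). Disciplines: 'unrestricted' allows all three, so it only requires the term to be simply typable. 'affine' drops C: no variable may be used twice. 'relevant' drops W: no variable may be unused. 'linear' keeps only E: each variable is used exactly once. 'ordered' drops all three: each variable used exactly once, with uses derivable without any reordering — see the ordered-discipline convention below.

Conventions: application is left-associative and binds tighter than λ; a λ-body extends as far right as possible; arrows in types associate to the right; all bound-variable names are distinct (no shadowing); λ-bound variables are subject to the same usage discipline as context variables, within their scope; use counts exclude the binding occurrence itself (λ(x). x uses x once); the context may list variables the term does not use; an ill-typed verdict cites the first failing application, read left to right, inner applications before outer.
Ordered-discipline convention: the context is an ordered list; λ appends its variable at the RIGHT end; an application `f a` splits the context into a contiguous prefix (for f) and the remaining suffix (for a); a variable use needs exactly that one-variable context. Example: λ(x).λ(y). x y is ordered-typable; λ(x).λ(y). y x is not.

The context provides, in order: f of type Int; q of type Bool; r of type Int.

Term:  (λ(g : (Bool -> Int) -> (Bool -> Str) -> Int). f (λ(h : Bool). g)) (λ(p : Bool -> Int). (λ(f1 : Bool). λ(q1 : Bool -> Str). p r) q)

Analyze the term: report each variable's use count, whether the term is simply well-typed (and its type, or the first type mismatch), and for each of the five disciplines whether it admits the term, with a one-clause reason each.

variable uses: f: 1; q: 1; r: 1; g (bound): 1; h (bound): 0; p (bound): 1; f1 (bound): 0; q1 (bound): 0
left-to-right use order: f, g, p, r, q
typing: ill-typed: non-arrow in function slot: Int
ordered: ✗, fails simple typing
linear: ✗, a type mismatch blocks all five
affine: ✗, the type mismatch rejects it
relevant: ✗, not simply typable
unrestricted: ✗, fails simple typing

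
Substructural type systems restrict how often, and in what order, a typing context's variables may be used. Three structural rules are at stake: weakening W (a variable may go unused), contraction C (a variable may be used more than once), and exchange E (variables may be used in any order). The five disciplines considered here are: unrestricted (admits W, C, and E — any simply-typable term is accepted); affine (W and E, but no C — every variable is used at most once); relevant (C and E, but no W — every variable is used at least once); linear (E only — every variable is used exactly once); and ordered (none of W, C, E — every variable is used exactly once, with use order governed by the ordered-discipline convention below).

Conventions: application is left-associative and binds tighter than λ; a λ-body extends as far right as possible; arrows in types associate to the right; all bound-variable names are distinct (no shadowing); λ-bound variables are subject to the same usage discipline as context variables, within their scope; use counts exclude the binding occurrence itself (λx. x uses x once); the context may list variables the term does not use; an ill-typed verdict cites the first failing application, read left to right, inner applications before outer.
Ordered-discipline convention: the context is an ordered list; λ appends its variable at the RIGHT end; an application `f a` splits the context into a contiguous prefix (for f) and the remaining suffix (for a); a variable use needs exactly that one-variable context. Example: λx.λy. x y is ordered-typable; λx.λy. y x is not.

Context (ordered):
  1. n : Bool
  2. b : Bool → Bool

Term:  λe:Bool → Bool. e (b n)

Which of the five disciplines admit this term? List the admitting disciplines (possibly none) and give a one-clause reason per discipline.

admitting disciplines: linear, affine, relevant, unrestricted
variable uses: n=1; b=1; e [bound]=1
left-to-right use order: e, b, n
typing: the term checks, with type (Bool → Bool) → Bool
ordered ✗ (no ordered split (uses run e, b, n))
linear ✓ (single use per variable (n, b, e))
affine ✓ (no duplicate uses among n, b, e)
relevant ✓ (n, b, e: all used, weakening unneeded)
unrestricted ✓ (typability at (Bool → Bool) → Bool is all that's needed)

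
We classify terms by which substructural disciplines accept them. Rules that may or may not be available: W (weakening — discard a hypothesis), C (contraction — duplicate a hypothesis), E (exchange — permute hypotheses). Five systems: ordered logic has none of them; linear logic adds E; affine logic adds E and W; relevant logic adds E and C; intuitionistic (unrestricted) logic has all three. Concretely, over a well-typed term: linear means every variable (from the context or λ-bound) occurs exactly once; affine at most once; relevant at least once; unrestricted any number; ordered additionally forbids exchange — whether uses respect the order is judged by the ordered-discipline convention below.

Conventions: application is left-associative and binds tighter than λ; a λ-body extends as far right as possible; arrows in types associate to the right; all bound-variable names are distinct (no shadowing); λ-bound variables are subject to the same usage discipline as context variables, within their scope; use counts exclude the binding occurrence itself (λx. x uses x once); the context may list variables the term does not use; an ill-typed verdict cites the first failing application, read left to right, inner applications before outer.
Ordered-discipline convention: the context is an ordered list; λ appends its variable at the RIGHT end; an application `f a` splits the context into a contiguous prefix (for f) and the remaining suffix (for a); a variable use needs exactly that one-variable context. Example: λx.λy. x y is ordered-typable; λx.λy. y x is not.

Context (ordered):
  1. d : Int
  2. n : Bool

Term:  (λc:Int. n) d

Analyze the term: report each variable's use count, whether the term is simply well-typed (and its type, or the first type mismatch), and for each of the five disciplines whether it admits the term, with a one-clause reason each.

variable uses: d ×1, n ×1, c (bound) ×0
left-to-right use order: n, d
typing: well-typed — term : Bool
ordered: ✗ — unused: c — weakening required
linear: ✗ — unused: c — weakening required
affine: ✓ — no duplicate uses among d, n, c
relevant: ✗ — unused: c — weakening required
unrestricted: ✓ — well-typed at Bool; no restrictions here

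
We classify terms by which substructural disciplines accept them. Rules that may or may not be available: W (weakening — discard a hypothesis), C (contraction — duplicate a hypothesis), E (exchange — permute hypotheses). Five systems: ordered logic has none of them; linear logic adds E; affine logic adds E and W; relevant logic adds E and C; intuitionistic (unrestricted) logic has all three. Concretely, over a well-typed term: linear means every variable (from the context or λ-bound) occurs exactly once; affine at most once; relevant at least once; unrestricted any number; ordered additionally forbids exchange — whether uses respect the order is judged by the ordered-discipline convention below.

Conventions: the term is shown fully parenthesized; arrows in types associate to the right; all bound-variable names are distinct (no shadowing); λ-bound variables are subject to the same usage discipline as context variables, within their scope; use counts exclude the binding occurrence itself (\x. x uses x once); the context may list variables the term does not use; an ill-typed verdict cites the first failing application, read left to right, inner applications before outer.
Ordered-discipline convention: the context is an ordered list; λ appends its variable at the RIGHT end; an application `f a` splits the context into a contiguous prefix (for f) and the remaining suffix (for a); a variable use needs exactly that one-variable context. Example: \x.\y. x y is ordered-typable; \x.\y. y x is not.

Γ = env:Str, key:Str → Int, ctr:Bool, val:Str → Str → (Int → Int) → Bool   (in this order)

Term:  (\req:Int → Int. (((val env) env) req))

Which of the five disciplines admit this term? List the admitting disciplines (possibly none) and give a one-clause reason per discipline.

admitted in: unrestricted
use counts: env: 2, key: 0, ctr: 0, val: 1, req [bound]: 1
uses in reading order: val, env, env, req
typing: well-typed — term : (Int → Int) → Bool
ordered ✗ (env ×2 used more than once (contraction); key, ctr never used (weakening))
linear ✗ (env ×2 used more than once (contraction); key, ctr never used (weakening))
affine ✗ (env ×2 used more than once (contraction))
relevant ✗ (key, ctr never used (weakening))
unrestricted ✓ (simply typable at (Int → Int) → Bool; W, C, E all held)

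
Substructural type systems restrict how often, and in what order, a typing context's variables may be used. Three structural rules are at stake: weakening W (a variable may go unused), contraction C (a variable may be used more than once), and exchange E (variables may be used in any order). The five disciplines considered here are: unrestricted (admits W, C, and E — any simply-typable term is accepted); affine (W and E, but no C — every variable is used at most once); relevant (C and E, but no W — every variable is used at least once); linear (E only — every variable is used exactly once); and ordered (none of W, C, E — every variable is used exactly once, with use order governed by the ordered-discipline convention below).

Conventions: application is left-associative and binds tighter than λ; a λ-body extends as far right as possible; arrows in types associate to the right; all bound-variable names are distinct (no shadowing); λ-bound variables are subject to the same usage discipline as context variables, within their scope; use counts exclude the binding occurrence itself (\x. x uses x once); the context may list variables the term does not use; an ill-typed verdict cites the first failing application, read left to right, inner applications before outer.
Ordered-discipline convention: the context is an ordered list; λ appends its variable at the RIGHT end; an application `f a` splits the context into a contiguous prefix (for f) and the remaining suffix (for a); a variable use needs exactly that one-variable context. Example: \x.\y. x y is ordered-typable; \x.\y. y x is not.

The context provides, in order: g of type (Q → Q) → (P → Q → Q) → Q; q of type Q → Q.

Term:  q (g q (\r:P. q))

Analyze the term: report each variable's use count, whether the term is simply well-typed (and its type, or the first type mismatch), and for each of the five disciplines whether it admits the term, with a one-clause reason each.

counts: g: 1, q: 3, r (λ-bound): 0
left-to-right use order: q, g, q, q
typing: well-typed at Q
ordered: ✗ — uses contraction: q ×3; needs weakening: r unused
linear: ✗ — uses contraction: q ×3; needs weakening: r unused
affine: ✗ — uses contraction: q ×3
relevant: ✗ — needs weakening: r unused
unrestricted: ✓ — simply typable at Q; W, C, E all held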